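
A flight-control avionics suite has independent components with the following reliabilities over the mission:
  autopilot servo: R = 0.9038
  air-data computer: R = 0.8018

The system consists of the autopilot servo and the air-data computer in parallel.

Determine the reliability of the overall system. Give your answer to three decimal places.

0.981

Parallel (autopilot servo and air-data computer): 1 − (1 − 0.90380)(1 − 0.80180) = 0.981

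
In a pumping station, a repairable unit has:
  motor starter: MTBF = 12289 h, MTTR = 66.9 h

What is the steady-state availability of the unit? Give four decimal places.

0.9946

A(motor starter) = MTBF/(MTBF+MTTR) = 12289/(12289+66.9) = 0.9946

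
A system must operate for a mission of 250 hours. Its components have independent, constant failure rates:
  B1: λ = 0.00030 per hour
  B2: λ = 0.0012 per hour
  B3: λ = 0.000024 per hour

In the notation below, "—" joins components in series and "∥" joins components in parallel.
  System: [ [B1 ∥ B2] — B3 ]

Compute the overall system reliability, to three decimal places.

0.975

R(B1) = exp(−0.00030 × 250) = 0.92774
R(B2) = exp(−0.0012 × 250) = 0.74082
R(B3) = exp(−0.000024 × 250) = 0.99402
Parallel (B1 and B2): 1 − (1 − 0.92774)(1 − 0.74082) = 0.98127
Series ([0.98127] and B3): 0.98127 × 0.99402 = 0.975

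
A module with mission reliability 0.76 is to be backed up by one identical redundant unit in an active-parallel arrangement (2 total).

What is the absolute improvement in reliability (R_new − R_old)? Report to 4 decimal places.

R_before = 0.76
R_after = 1 − (1 − 0.76)^2 = 0.9424
ΔR = 0.9424 − 0.76 = 0.1824

0.1824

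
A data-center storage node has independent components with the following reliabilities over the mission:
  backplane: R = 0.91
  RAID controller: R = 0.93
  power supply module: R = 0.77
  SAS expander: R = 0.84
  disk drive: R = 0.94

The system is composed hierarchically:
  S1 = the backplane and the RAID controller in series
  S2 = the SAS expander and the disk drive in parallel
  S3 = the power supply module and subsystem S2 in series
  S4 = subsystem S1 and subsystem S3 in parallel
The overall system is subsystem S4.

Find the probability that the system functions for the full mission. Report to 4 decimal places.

0.9635

Series (backplane and RAID controller): 0.910000 × 0.930000 = 0.846300
Parallel (SAS expander and disk drive): 1 − (1 − 0.840000)(1 − 0.940000) = 0.990400
Series (power supply module and [0.990400]): 0.770000 × 0.990400 = 0.762608
Parallel ([0.846300] and [0.762608]): 1 − (1 − 0.846300)(1 − 0.762608) = 0.9635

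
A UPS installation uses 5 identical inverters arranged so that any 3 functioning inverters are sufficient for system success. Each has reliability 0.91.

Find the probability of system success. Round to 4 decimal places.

R = Σ_{i=3}^{5} C(5,i) p^i (1−p)^{5−i} with p = 0.91
C(5,3)·0.91^3·0.09^2 = 0.061039
C(5,4)·0.91^4·0.09^1 = 0.308587
C(5,5)·0.91^5·0.09^0 = 0.624032
Sum = 0.9937

0.9937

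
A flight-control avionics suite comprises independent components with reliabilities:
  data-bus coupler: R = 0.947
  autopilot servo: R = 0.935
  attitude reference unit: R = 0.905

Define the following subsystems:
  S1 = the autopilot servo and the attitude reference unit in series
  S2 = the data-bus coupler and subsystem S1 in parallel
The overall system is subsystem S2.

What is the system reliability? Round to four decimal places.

0.9918

Series (autopilot servo and attitude reference unit): 0.935000 × 0.905000 = 0.846175
Parallel (data-bus coupler and [0.846175]): 1 − (1 − 0.947000)(1 − 0.846175) = 0.9918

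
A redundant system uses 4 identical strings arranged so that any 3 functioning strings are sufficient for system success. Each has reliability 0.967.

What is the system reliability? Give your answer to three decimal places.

R = Σ_{i=3}^{4} C(4,i) p^i (1−p)^{4−i} with p = 0.967
C(4,3)·0.967^3·0.033^1 = 0.11936
C(4,4)·0.967^4·0.033^0 = 0.87439
Sum = 0.994

0.994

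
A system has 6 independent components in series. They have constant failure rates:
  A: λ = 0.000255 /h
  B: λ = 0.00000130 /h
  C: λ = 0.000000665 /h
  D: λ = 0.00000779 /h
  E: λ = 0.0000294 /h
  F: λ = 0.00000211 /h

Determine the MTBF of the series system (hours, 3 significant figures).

3380

Series of exponential components: λ_sys = Σ λ_i
λ_sys = 0.000255 + 0.00000130 + 0.000000665 + 0.00000779 + 0.0000294 + 0.00000211 = 2.9627e-04 /h
MTBF = 1 / λ_sys = 3380 h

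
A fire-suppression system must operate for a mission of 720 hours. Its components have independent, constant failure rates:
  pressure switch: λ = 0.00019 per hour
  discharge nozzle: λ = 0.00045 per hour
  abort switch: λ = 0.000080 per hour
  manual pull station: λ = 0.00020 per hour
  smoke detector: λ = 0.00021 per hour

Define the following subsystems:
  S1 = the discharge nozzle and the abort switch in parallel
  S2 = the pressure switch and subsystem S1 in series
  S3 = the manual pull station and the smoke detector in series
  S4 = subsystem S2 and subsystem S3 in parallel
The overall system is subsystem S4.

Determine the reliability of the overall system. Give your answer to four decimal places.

0.9639

R(pressure switch) = exp(−0.00019 × 720) = 0.872145
R(discharge nozzle) = exp(−0.00045 × 720) = 0.723250
R(abort switch) = exp(−0.000080 × 720) = 0.944027
R(manual pull station) = exp(−0.00020 × 720) = 0.865888
R(smoke detector) = exp(−0.00021 × 720) = 0.859676
Parallel (discharge nozzle and abort switch): 1 − (1 − 0.723250)(1 − 0.944027) = 0.984509
Series (pressure switch and [0.984509]): 0.872145 × 0.984509 = 0.858635
Series (manual pull station and smoke detector): 0.865888 × 0.859676 = 0.744383
Parallel ([0.858635] and [0.744383]): 1 − (1 − 0.858635)(1 − 0.744383) = 0.9639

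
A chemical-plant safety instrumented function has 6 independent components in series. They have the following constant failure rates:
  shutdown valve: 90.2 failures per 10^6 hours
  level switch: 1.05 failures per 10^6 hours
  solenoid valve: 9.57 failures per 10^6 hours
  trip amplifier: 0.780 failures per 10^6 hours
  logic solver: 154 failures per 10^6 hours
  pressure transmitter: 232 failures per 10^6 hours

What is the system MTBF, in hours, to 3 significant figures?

2050

Series of exponential components: λ_sys = Σ λ_i
λ_sys = 0.0000902 + 0.00000105 + 0.00000957 + 0.000000780 + 0.000154 + 0.000232 = 4.8760e-04 /h
MTBF = 1 / λ_sys = 2050 h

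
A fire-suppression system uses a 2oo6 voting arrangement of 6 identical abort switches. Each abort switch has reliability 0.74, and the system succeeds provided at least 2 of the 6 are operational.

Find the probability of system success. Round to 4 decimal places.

R = Σ_{i=2}^{6} C(6,i) p^i (1−p)^{6−i} with p = 0.74
C(6,2)·0.74^2·0.26^4 = 0.037536
C(6,3)·0.74^3·0.26^3 = 0.142444
C(6,4)·0.74^4·0.26^2 = 0.304064
C(6,5)·0.74^5·0.26^1 = 0.346165
C(6,6)·0.74^6·0.26^0 = 0.164206
Sum = 0.9944

0.9944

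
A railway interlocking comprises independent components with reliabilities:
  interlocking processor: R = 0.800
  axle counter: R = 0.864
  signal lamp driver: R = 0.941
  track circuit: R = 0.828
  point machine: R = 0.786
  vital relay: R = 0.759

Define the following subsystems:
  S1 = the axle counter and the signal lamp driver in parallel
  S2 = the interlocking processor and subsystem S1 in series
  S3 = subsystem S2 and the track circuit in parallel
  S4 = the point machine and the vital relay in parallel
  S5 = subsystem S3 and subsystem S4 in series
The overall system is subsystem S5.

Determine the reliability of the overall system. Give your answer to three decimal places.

Parallel (axle counter and signal lamp driver): 1 − (1 − 0.86400)(1 − 0.94100) = 0.99198
Series (interlocking processor and [0.99198]): 0.80000 × 0.99198 = 0.79358
Parallel ([0.79358] and track circuit): 1 − (1 − 0.79358)(1 − 0.82800) = 0.96450
Parallel (point machine and vital relay): 1 − (1 − 0.78600)(1 − 0.75900) = 0.94843
Series ([0.96450] and [0.94843]): 0.96450 × 0.94843 = 0.915

0.915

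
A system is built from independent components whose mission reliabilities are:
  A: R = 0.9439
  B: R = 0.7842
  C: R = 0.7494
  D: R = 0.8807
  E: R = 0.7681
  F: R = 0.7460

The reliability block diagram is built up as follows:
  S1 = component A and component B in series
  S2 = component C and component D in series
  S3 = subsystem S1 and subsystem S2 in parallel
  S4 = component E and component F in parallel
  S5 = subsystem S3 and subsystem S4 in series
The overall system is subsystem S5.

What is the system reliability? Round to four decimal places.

Series (A and B): 0.943900 × 0.784200 = 0.740206
Series (C and D): 0.749400 × 0.880700 = 0.659997
Parallel ([0.740206] and [0.659997]): 1 − (1 − 0.740206)(1 − 0.659997) = 0.911669
Parallel (E and F): 1 − (1 − 0.768100)(1 − 0.746000) = 0.941097
Series ([0.911669] and [0.941097]): 0.911669 × 0.941097 = 0.8580

0.8580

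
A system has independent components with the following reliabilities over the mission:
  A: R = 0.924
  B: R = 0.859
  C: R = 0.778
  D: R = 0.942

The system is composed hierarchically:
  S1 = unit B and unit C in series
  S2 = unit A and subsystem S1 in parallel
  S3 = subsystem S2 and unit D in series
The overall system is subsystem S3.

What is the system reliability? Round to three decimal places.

Series (B and C): 0.85900 × 0.77800 = 0.66830
Parallel (A and [0.66830]): 1 − (1 − 0.92400)(1 − 0.66830) = 0.97479
Series ([0.97479] and D): 0.97479 × 0.94200 = 0.918

0.918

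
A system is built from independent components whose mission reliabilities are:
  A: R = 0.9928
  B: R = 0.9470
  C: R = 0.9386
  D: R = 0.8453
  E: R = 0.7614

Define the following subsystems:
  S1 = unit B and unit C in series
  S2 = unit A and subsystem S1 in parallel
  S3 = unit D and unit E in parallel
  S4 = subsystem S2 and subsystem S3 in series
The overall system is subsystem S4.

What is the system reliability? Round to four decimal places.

0.9623

Series (B and C): 0.947000 × 0.938600 = 0.888854
Parallel (A and [0.888854]): 1 − (1 − 0.992800)(1 − 0.888854) = 0.999200
Parallel (D and E): 1 − (1 − 0.845300)(1 − 0.761400) = 0.963089
Series ([0.999200] and [0.963089]): 0.999200 × 0.963089 = 0.9623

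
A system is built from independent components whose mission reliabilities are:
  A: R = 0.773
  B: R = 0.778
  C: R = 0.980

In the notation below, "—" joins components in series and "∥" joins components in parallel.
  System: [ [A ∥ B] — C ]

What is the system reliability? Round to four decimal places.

Parallel (A and B): 1 − (1 − 0.773000)(1 − 0.778000) = 0.949606
Series ([0.949606] and C): 0.949606 × 0.980000 = 0.9306

0.9306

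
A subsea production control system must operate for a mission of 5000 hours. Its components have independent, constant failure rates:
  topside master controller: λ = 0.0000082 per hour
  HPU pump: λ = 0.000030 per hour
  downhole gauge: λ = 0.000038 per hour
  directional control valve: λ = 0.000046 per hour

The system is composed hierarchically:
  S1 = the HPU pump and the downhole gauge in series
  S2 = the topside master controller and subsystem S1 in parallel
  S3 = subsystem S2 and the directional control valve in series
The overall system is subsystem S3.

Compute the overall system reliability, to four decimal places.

0.7853

R(topside master controller) = exp(−0.0000082 × 5000) = 0.959829
R(HPU pump) = exp(−0.000030 × 5000) = 0.860708
R(downhole gauge) = exp(−0.000038 × 5000) = 0.826959
R(directional control valve) = exp(−0.000046 × 5000) = 0.794534
Series (HPU pump and downhole gauge): 0.860708 × 0.826959 = 0.711770
Parallel (topside master controller and [0.711770]): 1 − (1 − 0.959829)(1 − 0.711770) = 0.988422
Series ([0.988422] and directional control valve): 0.988422 × 0.794534 = 0.7853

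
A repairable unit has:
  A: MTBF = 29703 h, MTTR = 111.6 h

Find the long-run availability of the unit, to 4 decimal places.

0.9963

A(A) = MTBF/(MTBF+MTTR) = 29703/(29703+111.6) = 0.9963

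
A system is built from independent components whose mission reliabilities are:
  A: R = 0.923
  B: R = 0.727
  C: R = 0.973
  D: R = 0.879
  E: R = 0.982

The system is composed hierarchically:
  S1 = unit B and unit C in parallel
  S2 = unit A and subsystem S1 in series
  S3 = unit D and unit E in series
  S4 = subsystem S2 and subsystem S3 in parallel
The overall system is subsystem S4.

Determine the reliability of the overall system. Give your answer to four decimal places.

0.9885

Parallel (B and C): 1 − (1 − 0.727000)(1 − 0.973000) = 0.992629
Series (A and [0.992629]): 0.923000 × 0.992629 = 0.916197
Series (D and E): 0.879000 × 0.982000 = 0.863178
Parallel ([0.916197] and [0.863178]): 1 − (1 − 0.916197)(1 − 0.863178) = 0.9885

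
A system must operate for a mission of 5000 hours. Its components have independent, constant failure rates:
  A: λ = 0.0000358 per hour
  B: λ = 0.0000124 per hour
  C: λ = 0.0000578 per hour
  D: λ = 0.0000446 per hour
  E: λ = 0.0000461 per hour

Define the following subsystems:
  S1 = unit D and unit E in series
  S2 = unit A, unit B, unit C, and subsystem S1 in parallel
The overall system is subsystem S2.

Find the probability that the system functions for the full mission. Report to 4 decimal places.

0.9991

R(A) = exp(−0.0000358 × 5000) = 0.836106
R(B) = exp(−0.0000124 × 5000) = 0.939883
R(C) = exp(−0.0000578 × 5000) = 0.749012
R(D) = exp(−0.0000446 × 5000) = 0.800115
R(E) = exp(−0.0000461 × 5000) = 0.794136
Series (D and E): 0.800115 × 0.794136 = 0.635400
Parallel (A, B, C, and [0.635400]): 1 − (1 − 0.836106)(1 − 0.939883)(1 − 0.749012)(1 − 0.635400) = 0.9991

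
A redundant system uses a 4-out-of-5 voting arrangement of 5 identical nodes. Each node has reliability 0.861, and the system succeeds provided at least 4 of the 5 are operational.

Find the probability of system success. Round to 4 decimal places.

0.8551

R = Σ_{i=4}^{5} C(5,i) p^i (1−p)^{5−i} with p = 0.861
C(5,4)·0.861^4·0.139^1 = 0.381942
C(5,5)·0.861^5·0.139^0 = 0.473168
Sum = 0.8551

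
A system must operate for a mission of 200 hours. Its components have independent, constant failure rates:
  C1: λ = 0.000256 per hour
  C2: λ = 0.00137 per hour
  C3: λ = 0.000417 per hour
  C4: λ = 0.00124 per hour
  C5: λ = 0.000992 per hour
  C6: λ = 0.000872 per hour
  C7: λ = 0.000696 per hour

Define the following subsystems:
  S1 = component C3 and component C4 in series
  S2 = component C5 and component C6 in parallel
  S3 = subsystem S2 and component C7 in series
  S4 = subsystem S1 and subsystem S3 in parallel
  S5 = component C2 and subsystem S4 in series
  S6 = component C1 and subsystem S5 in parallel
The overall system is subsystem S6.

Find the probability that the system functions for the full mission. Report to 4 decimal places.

0.9864

R(C1) = exp(−0.000256 × 200) = 0.950089
R(C2) = exp(−0.00137 × 200) = 0.760332
R(C3) = exp(−0.000417 × 200) = 0.919983
R(C4) = exp(−0.00124 × 200) = 0.780360
R(C5) = exp(−0.000992 × 200) = 0.820042
R(C6) = exp(−0.000872 × 200) = 0.839961
R(C7) = exp(−0.000696 × 200) = 0.870054
Series (C3 and C4): 0.919983 × 0.780360 = 0.717918
Parallel (C5 and C6): 1 − (1 − 0.820042)(1 − 0.839961) = 0.971200
Series ([0.971200] and C7): 0.971200 × 0.870054 = 0.844996
Parallel ([0.717918] and [0.844996]): 1 − (1 − 0.717918)(1 − 0.844996) = 0.956276
Series (C2 and [0.956276]): 0.760332 × 0.956276 = 0.727087
Parallel (C1 and [0.727087]): 1 − (1 − 0.950089)(1 − 0.727087) = 0.9864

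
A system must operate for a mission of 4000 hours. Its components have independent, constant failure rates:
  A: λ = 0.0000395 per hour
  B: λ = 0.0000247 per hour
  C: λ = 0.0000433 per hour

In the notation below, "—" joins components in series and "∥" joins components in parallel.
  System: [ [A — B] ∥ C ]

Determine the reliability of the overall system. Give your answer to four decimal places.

R(A) = exp(−0.0000395 × 4000) = 0.853850
R(B) = exp(−0.0000247 × 4000) = 0.905924
R(C) = exp(−0.0000433 × 4000) = 0.840969
Series (A and B): 0.853850 × 0.905924 = 0.773523
Parallel ([0.773523] and C): 1 − (1 − 0.773523)(1 − 0.840969) = 0.9640

0.9640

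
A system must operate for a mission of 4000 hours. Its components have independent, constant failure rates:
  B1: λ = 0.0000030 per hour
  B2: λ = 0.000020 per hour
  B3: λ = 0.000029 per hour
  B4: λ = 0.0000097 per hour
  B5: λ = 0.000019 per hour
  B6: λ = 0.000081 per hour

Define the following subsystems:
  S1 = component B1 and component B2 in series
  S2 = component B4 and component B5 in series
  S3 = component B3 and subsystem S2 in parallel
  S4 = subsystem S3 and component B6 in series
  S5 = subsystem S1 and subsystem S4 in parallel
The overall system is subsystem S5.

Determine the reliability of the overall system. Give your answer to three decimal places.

0.975

R(B1) = exp(−0.0000030 × 4000) = 0.98807
R(B2) = exp(−0.000020 × 4000) = 0.92312
R(B3) = exp(−0.000029 × 4000) = 0.89048
R(B4) = exp(−0.0000097 × 4000) = 0.96194
R(B5) = exp(−0.000019 × 4000) = 0.92682
R(B6) = exp(−0.000081 × 4000) = 0.72325
Series (B1 and B2): 0.98807 × 0.92312 = 0.91211
Series (B4 and B5): 0.96194 × 0.92682 = 0.89155
Parallel (B3 and [0.89155]): 1 − (1 − 0.89048)(1 − 0.89155) = 0.98812
Series ([0.98812] and B6): 0.98812 × 0.72325 = 0.71466
Parallel ([0.91211] and [0.71466]): 1 − (1 − 0.91211)(1 − 0.71466) = 0.975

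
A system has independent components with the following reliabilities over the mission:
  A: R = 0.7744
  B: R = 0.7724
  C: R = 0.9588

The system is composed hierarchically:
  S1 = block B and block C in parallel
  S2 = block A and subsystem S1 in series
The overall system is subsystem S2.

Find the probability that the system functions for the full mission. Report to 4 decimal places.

Parallel (B and C): 1 − (1 − 0.772400)(1 − 0.958800) = 0.990623
Series (A and [0.990623]): 0.774400 × 0.990623 = 0.7671

0.7671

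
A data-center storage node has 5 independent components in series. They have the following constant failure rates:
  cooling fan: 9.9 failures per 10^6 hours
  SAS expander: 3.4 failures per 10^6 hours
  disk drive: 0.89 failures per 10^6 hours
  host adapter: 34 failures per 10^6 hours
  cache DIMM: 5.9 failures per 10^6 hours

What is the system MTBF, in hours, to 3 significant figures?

18500

Series of exponential components: λ_sys = Σ λ_i
λ_sys = 0.0000099 + 0.0000034 + 0.00000089 + 0.000034 + 0.0000059 = 5.4090e-05 /h
MTBF = 1 / λ_sys = 18500 h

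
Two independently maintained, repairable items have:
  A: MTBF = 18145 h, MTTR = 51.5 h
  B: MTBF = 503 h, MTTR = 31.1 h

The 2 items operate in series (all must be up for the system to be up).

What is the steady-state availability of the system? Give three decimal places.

0.939

A(A) = MTBF/(MTBF+MTTR) = 18145/(18145+51.5) = 0.997170
A(B) = MTBF/(MTBF+MTTR) = 503/(503+31.1) = 0.941771
Series availability: 0.997170 × 0.941771 = 0.939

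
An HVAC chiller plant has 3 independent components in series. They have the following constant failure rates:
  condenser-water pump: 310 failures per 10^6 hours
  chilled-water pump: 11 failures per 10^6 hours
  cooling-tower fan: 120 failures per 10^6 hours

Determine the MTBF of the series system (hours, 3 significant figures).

Series of exponential components: λ_sys = Σ λ_i
λ_sys = 0.00031 + 0.000011 + 0.00012 = 4.4100e-04 /h
MTBF = 1 / λ_sys = 2270 h

2270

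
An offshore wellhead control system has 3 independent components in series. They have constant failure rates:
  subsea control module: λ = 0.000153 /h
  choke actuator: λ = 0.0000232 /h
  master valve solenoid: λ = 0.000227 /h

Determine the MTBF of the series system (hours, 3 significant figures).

Series of exponential components: λ_sys = Σ λ_i
λ_sys = 0.000153 + 0.0000232 + 0.000227 = 4.0320e-04 /h
MTBF = 1 / λ_sys = 2480 h

2480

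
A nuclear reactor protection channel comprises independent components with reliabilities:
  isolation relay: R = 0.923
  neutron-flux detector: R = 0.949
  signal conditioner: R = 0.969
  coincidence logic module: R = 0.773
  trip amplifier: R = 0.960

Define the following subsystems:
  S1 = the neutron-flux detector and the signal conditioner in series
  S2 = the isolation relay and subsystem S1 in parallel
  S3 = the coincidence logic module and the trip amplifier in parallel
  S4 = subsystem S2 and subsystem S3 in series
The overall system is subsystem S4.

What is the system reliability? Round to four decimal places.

0.9848

Series (neutron-flux detector and signal conditioner): 0.949000 × 0.969000 = 0.919581
Parallel (isolation relay and [0.919581]): 1 − (1 − 0.923000)(1 − 0.919581) = 0.993808
Parallel (coincidence logic module and trip amplifier): 1 − (1 − 0.773000)(1 − 0.960000) = 0.990920
Series ([0.993808] and [0.990920]): 0.993808 × 0.990920 = 0.9848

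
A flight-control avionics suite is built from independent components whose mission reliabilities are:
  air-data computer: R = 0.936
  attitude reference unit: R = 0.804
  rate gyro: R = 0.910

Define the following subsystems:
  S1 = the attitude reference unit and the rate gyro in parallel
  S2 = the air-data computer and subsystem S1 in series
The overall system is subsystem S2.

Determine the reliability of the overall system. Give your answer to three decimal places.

0.919

Parallel (attitude reference unit and rate gyro): 1 − (1 − 0.80400)(1 − 0.91000) = 0.98236
Series (air-data computer and [0.98236]): 0.93600 × 0.98236 = 0.919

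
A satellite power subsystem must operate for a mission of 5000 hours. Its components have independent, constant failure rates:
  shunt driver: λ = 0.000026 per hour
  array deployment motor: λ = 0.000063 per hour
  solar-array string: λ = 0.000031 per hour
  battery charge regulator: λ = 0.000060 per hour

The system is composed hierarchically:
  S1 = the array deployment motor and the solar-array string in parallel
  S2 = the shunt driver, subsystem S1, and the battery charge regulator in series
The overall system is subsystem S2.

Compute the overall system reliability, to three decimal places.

R(shunt driver) = exp(−0.000026 × 5000) = 0.87810
R(array deployment motor) = exp(−0.000063 × 5000) = 0.72979
R(solar-array string) = exp(−0.000031 × 5000) = 0.85642
R(battery charge regulator) = exp(−0.000060 × 5000) = 0.74082
Parallel (array deployment motor and solar-array string): 1 − (1 − 0.72979)(1 − 0.85642) = 0.96120
Series (shunt driver, [0.96120], and battery charge regulator): 0.87810 × 0.96120 × 0.74082 = 0.625

0.625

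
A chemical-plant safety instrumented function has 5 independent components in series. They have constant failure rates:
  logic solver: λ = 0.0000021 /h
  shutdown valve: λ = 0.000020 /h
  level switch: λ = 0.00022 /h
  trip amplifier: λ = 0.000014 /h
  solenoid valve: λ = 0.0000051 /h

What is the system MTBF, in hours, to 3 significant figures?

3830

Series of exponential components: λ_sys = Σ λ_i
λ_sys = 0.0000021 + 0.000020 + 0.00022 + 0.000014 + 0.0000051 = 2.6120e-04 /h
MTBF = 1 / λ_sys = 3830 h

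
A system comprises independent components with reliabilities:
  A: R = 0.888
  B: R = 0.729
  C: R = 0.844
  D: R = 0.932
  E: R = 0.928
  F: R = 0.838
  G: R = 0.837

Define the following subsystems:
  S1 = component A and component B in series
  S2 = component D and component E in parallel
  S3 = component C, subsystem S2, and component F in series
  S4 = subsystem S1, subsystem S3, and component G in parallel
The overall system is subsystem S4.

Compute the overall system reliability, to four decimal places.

0.9830

Series (A and B): 0.888000 × 0.729000 = 0.647352
Parallel (D and E): 1 − (1 − 0.932000)(1 − 0.928000) = 0.995104
Series (C, [0.995104], and F): 0.844000 × 0.995104 × 0.838000 = 0.703809
Parallel ([0.647352], [0.703809], and G): 1 − (1 − 0.647352)(1 − 0.703809)(1 − 0.837000) = 0.9830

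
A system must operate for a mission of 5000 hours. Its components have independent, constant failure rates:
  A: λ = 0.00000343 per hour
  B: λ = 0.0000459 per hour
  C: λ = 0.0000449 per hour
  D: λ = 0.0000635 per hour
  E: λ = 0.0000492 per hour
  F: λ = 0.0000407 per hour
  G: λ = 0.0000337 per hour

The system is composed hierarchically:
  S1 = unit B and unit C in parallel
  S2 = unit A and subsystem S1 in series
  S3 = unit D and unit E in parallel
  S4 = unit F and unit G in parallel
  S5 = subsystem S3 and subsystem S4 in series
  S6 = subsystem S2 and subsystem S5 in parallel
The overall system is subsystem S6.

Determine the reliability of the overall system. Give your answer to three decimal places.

R(A) = exp(−0.00000343 × 5000) = 0.98300
R(B) = exp(−0.0000459 × 5000) = 0.79493
R(C) = exp(−0.0000449 × 5000) = 0.79892
R(D) = exp(−0.0000635 × 5000) = 0.72797
R(E) = exp(−0.0000492 × 5000) = 0.78192
R(F) = exp(−0.0000407 × 5000) = 0.81587
R(G) = exp(−0.0000337 × 5000) = 0.84493
Parallel (B and C): 1 − (1 − 0.79493)(1 − 0.79892) = 0.95876
Series (A and [0.95876]): 0.98300 × 0.95876 = 0.94246
Parallel (D and E): 1 − (1 − 0.72797)(1 − 0.78192) = 0.94068
Parallel (F and G): 1 − (1 − 0.81587)(1 − 0.84493) = 0.97145
Series ([0.94068] and [0.97145]): 0.94068 × 0.97145 = 0.91382
Parallel ([0.94246] and [0.91382]): 1 − (1 − 0.94246)(1 − 0.91382) = 0.995

0.995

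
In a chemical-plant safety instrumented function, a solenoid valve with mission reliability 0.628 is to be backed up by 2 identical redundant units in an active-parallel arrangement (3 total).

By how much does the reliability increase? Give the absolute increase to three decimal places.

0.321

R_before = 0.628
R_after = 1 − (1 − 0.628)^3 = 0.949
ΔR = 0.949 − 0.628 = 0.321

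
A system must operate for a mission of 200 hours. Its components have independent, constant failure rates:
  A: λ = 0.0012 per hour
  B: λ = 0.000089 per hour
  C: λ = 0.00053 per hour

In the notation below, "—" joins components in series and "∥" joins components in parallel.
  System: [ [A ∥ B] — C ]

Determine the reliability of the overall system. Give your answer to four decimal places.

0.8960

R(A) = exp(−0.0012 × 200) = 0.786628
R(B) = exp(−0.000089 × 200) = 0.982357
R(C) = exp(−0.00053 × 200) = 0.899425
Parallel (A and B): 1 − (1 − 0.786628)(1 − 0.982357) = 0.996235
Series ([0.996235] and C): 0.996235 × 0.899425 = 0.8960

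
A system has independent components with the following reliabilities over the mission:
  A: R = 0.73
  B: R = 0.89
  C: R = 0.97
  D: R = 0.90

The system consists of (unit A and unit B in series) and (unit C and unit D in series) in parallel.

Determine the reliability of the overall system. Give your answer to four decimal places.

Series (A and B): 0.730000 × 0.890000 = 0.649700
Series (C and D): 0.970000 × 0.900000 = 0.873000
Parallel ([0.649700] and [0.873000]): 1 − (1 − 0.649700)(1 − 0.873000) = 0.9555

0.9555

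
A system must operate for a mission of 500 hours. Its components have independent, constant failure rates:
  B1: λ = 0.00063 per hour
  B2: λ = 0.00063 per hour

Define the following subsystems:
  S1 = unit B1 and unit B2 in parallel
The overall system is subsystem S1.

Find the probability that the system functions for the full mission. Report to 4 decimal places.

R(B1) = exp(−0.00063 × 500) = 0.729789
R(B2) = exp(−0.00063 × 500) = 0.729789
Parallel (B1 and B2): 1 − (1 − 0.729789)(1 − 0.729789) = 0.9270

0.9270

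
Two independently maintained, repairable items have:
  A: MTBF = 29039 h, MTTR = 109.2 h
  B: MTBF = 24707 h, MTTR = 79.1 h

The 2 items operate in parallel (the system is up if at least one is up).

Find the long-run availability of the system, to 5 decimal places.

0.99999

A(A) = MTBF/(MTBF+MTTR) = 29039/(29039+109.2) = 0.996254
A(B) = MTBF/(MTBF+MTTR) = 24707/(24707+79.1) = 0.996809
Parallel availability: 1 − (1 − 0.996254)(1 − 0.996809) = 0.99999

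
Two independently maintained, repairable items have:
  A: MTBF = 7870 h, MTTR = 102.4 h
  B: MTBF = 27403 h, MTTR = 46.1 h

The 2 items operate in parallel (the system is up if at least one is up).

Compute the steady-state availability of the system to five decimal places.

A(A) = MTBF/(MTBF+MTTR) = 7870/(7870+102.4) = 0.987156
A(B) = MTBF/(MTBF+MTTR) = 27403/(27403+46.1) = 0.998321
Parallel availability: 1 − (1 − 0.987156)(1 − 0.998321) = 0.99998

0.99998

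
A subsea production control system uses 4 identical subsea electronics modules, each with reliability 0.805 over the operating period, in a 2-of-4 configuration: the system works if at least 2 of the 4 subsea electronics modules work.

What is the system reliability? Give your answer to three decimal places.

0.975

R = Σ_{i=2}^{4} C(4,i) p^i (1−p)^{4−i} with p = 0.805
C(4,2)·0.805^2·0.195^2 = 0.14785
C(4,3)·0.805^3·0.195^1 = 0.40689
C(4,4)·0.805^4·0.195^0 = 0.41994
Sum = 0.975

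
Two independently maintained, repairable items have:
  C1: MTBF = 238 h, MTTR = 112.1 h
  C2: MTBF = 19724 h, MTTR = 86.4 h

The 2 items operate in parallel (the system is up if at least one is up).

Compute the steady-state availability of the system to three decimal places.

0.999

A(C1) = MTBF/(MTBF+MTTR) = 238/(238+112.1) = 0.679806
A(C2) = MTBF/(MTBF+MTTR) = 19724/(19724+86.4) = 0.995639
Parallel availability: 1 − (1 − 0.679806)(1 − 0.995639) = 0.999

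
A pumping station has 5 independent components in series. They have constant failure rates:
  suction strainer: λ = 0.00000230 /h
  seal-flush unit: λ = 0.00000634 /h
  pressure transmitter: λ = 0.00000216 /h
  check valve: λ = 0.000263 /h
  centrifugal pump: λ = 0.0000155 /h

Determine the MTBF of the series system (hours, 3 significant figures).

Series of exponential components: λ_sys = Σ λ_i
λ_sys = 0.00000230 + 0.00000634 + 0.00000216 + 0.000263 + 0.0000155 = 2.8930e-04 /h
MTBF = 1 / λ_sys = 3460 h

3460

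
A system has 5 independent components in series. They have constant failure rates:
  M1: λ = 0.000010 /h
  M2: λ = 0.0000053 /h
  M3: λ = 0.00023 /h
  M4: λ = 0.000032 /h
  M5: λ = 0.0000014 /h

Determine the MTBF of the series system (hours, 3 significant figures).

Series of exponential components: λ_sys = Σ λ_i
λ_sys = 0.000010 + 0.0000053 + 0.00023 + 0.000032 + 0.0000014 = 2.7870e-04 /h
MTBF = 1 / λ_sys = 3590 h

3590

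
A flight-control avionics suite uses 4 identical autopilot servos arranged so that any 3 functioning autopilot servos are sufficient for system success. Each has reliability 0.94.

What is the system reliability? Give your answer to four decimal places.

R = Σ_{i=3}^{4} C(4,i) p^i (1−p)^{4−i} with p = 0.94
C(4,3)·0.94^3·0.06^1 = 0.199340
C(4,4)·0.94^4·0.06^0 = 0.780749
Sum = 0.9801

0.9801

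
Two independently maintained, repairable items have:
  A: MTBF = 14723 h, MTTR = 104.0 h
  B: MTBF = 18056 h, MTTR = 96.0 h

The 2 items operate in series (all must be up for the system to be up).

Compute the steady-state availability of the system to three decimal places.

0.988

A(A) = MTBF/(MTBF+MTTR) = 14723/(14723+104.0) = 0.992986
A(B) = MTBF/(MTBF+MTTR) = 18056/(18056+96.0) = 0.994711
Series availability: 0.992986 × 0.994711 = 0.988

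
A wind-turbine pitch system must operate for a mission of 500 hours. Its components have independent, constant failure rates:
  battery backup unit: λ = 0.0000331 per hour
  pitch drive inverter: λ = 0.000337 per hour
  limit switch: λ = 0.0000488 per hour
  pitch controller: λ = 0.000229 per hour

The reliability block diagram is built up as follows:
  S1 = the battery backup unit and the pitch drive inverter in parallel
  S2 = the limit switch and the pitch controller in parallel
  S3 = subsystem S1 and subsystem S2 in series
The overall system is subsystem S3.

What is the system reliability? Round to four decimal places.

R(battery backup unit) = exp(−0.0000331 × 500) = 0.983586
R(pitch drive inverter) = exp(−0.000337 × 500) = 0.844931
R(limit switch) = exp(−0.0000488 × 500) = 0.975895
R(pitch controller) = exp(−0.000229 × 500) = 0.891812
Parallel (battery backup unit and pitch drive inverter): 1 − (1 − 0.983586)(1 − 0.844931) = 0.997455
Parallel (limit switch and pitch controller): 1 − (1 − 0.975895)(1 − 0.891812) = 0.997392
Series ([0.997455] and [0.997392]): 0.997455 × 0.997392 = 0.9949

0.9949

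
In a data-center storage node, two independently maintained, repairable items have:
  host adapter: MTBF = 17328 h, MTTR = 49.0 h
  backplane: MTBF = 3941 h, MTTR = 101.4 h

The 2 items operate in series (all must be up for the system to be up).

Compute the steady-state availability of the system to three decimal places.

0.972

A(host adapter) = MTBF/(MTBF+MTTR) = 17328/(17328+49.0) = 0.997180
A(backplane) = MTBF/(MTBF+MTTR) = 3941/(3941+101.4) = 0.974916
Series availability: 0.997180 × 0.974916 = 0.972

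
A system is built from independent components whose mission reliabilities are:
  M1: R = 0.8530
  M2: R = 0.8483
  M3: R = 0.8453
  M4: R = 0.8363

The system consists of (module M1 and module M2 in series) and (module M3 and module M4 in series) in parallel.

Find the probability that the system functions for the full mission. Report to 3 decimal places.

0.919

Series (M1 and M2): 0.85300 × 0.84830 = 0.72360
Series (M3 and M4): 0.84530 × 0.83630 = 0.70692
Parallel ([0.72360] and [0.70692]): 1 − (1 − 0.72360)(1 − 0.70692) = 0.919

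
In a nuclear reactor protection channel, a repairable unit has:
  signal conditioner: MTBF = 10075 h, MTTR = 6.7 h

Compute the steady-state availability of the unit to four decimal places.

0.9993

A(signal conditioner) = MTBF/(MTBF+MTTR) = 10075/(10075+6.7) = 0.9993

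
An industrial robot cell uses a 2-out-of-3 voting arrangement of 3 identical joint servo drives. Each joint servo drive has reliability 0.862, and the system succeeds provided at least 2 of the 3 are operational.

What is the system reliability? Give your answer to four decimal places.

R = Σ_{i=2}^{3} C(3,i) p^i (1−p)^{3−i} with p = 0.862
C(3,2)·0.862^2·0.138^1 = 0.307620
C(3,3)·0.862^3·0.138^0 = 0.640504
Sum = 0.9481

0.9481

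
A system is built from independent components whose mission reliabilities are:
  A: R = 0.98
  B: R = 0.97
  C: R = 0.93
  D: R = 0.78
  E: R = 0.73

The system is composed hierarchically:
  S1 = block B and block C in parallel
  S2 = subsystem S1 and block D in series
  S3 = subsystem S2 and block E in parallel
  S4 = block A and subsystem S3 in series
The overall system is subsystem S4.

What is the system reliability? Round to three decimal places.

0.921

Parallel (B and C): 1 − (1 − 0.97000)(1 − 0.93000) = 0.99790
Series ([0.99790] and D): 0.99790 × 0.78000 = 0.77836
Parallel ([0.77836] and E): 1 − (1 − 0.77836)(1 − 0.73000) = 0.94016
Series (A and [0.94016]): 0.98000 × 0.94016 = 0.921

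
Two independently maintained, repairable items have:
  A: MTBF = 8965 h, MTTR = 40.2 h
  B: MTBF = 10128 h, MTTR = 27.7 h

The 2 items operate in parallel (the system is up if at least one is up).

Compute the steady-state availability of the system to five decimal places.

0.99999

A(A) = MTBF/(MTBF+MTTR) = 8965/(8965+40.2) = 0.995536
A(B) = MTBF/(MTBF+MTTR) = 10128/(10128+27.7) = 0.997272
Parallel availability: 1 − (1 − 0.995536)(1 − 0.997272) = 0.99999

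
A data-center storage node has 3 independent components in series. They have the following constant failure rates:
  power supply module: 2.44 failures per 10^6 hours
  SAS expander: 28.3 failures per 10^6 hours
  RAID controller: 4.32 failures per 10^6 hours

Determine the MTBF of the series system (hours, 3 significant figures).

Series of exponential components: λ_sys = Σ λ_i
λ_sys = 0.00000244 + 0.0000283 + 0.00000432 = 3.5060e-05 /h
MTBF = 1 / λ_sys = 28500 h

28500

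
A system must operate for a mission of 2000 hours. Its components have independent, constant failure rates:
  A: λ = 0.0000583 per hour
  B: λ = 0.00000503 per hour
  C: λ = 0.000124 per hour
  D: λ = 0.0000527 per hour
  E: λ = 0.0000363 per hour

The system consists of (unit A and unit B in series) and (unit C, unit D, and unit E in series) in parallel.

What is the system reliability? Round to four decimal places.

0.9587

R(A) = exp(−0.0000583 × 2000) = 0.889941
R(B) = exp(−0.00000503 × 2000) = 0.989990
R(C) = exp(−0.000124 × 2000) = 0.780360
R(D) = exp(−0.0000527 × 2000) = 0.899964
R(E) = exp(−0.0000363 × 2000) = 0.929973
Series (A and B): 0.889941 × 0.989990 = 0.881033
Series (C, D, and E): 0.780360 × 0.899964 × 0.929973 = 0.653116
Parallel ([0.881033] and [0.653116]): 1 − (1 − 0.881033)(1 − 0.653116) = 0.9587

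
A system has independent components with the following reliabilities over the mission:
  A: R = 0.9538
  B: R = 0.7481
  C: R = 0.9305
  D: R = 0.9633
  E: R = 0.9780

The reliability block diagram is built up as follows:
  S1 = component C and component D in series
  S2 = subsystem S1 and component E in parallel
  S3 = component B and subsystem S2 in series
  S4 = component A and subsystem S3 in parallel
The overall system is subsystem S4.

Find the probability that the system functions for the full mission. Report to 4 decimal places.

Series (C and D): 0.930500 × 0.963300 = 0.896351
Parallel ([0.896351] and E): 1 − (1 − 0.896351)(1 − 0.978000) = 0.997720
Series (B and [0.997720]): 0.748100 × 0.997720 = 0.746394
Parallel (A and [0.746394]): 1 − (1 − 0.953800)(1 − 0.746394) = 0.9883

0.9883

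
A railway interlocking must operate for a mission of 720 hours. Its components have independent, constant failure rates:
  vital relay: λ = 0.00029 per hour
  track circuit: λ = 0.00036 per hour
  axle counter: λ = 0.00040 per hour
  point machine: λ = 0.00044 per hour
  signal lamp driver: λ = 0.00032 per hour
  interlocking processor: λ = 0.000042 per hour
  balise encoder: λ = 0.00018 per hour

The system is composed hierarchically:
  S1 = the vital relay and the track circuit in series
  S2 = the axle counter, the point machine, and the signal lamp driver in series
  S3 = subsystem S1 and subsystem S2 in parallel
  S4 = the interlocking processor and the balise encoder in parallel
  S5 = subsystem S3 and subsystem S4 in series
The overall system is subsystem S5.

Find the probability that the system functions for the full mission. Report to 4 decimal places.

0.7855

R(vital relay) = exp(−0.00029 × 720) = 0.811558
R(track circuit) = exp(−0.00036 × 720) = 0.771669
R(axle counter) = exp(−0.00040 × 720) = 0.749762
R(point machine) = exp(−0.00044 × 720) = 0.728476
R(signal lamp driver) = exp(−0.00032 × 720) = 0.794216
R(interlocking processor) = exp(−0.000042 × 720) = 0.970213
R(balise encoder) = exp(−0.00018 × 720) = 0.878447
Series (vital relay and track circuit): 0.811558 × 0.771669 = 0.626254
Series (axle counter, point machine, and signal lamp driver): 0.749762 × 0.728476 × 0.794216 = 0.433788
Parallel ([0.626254] and [0.433788]): 1 − (1 − 0.626254)(1 − 0.433788) = 0.788381
Parallel (interlocking processor and balise encoder): 1 − (1 − 0.970213)(1 − 0.878447) = 0.996379
Series ([0.788381] and [0.996379]): 0.788381 × 0.996379 = 0.7855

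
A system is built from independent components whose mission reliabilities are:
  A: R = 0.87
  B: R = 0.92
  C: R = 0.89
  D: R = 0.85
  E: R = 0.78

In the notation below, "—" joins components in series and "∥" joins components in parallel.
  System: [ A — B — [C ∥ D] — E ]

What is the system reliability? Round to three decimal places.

Parallel (C and D): 1 − (1 − 0.89000)(1 − 0.85000) = 0.98350
Series (A, B, [0.98350], and E): 0.87000 × 0.92000 × 0.98350 × 0.78000 = 0.614

0.614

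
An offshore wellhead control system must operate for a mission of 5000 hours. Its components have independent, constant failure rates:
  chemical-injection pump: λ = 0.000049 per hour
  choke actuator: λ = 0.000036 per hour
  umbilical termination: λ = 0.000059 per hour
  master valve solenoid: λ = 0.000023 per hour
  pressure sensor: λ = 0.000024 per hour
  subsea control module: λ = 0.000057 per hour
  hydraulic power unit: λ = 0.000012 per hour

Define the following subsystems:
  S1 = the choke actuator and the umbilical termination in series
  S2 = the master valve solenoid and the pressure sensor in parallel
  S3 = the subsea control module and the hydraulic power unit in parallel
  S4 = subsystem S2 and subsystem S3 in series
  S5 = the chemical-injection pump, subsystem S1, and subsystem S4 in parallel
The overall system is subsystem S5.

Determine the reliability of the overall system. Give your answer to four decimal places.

0.9978

R(chemical-injection pump) = exp(−0.000049 × 5000) = 0.782705
R(choke actuator) = exp(−0.000036 × 5000) = 0.835270
R(umbilical termination) = exp(−0.000059 × 5000) = 0.744532
R(master valve solenoid) = exp(−0.000023 × 5000) = 0.891366
R(pressure sensor) = exp(−0.000024 × 5000) = 0.886920
R(subsea control module) = exp(−0.000057 × 5000) = 0.752014
R(hydraulic power unit) = exp(−0.000012 × 5000) = 0.941765
Series (choke actuator and umbilical termination): 0.835270 × 0.744532 = 0.621885
Parallel (master valve solenoid and pressure sensor): 1 − (1 − 0.891366)(1 − 0.886920) = 0.987716
Parallel (subsea control module and hydraulic power unit): 1 − (1 − 0.752014)(1 − 0.941765) = 0.985559
Series ([0.987716] and [0.985559]): 0.987716 × 0.985559 = 0.973452
Parallel (chemical-injection pump, [0.621885], and [0.973452]): 1 − (1 − 0.782705)(1 − 0.621885)(1 − 0.973452) = 0.9978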